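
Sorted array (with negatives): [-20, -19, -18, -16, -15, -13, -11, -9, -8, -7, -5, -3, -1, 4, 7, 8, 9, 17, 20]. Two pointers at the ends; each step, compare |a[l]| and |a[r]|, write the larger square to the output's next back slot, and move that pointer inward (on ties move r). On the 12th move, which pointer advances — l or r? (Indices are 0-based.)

l=0 r=18: |-20|<=|20| out[18]=400, r--
l=0 r=17: |-20|>|17| out[17]=400, l++
l=1 r=17: |-19|>|17| out[16]=361, l++
l=2 r=17: |-18|>|17| out[15]=324, l++
l=3 r=17: |-16|<=|17| out[14]=289, r--
l=3 r=16: |-16|>|9| out[13]=256, l++
l=4 r=16: |-15|>|9| out[12]=225, l++
l=5 r=16: |-13|>|9| out[11]=169, l++
l=6 r=16: |-11|>|9| out[10]=121, l++
l=7 r=16: |-9|<=|9| out[9]=81, r--
l=7 r=15: |-9|>|8| out[8]=81, l++
l=8 r=15: |-8|<=|8| out[7]=64, r--

r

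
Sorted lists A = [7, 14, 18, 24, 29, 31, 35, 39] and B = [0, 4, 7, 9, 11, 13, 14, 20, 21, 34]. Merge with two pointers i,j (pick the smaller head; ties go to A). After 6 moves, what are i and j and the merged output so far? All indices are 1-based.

i=1 j=1: A[i]=7>B[j]=0 take 0, j++
i=1 j=2: A[i]=7>B[j]=4 take 4, j++
i=1 j=3: A[i]=7<=B[j]=7 take 7, i++
i=2 j=3: A[i]=14>B[j]=7 take 7, j++
i=2 j=4: A[i]=14>B[j]=9 take 9, j++
i=2 j=5: A[i]=14>B[j]=11 take 11, j++

i=2, j=6, merged so far=[0, 4, 7, 7, 9, 11]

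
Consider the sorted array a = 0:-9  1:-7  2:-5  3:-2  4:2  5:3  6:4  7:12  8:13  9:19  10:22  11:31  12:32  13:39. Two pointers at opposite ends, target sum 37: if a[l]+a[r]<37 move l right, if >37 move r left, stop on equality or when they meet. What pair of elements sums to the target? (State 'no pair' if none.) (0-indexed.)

(-2, 39)

[0,13] -9+39=30 <37 → l++
[1,13] -7+39=32 <37 → l++
[2,13] -5+39=34 <37 → l++
[3,13] -2+39=37 → found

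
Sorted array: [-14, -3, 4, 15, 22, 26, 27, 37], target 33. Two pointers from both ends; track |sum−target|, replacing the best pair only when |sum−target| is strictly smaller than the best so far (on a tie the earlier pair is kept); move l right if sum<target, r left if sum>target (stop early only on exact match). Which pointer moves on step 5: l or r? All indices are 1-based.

r

[1,8] -14+37=23 d=10 * → l++
[2,8] -3+37=34 d=1 * → r--
[2,7] -3+27=24 d=9 → l++
[3,7] 4+27=31 d=2 → l++
[4,7] 15+27=42 d=9 → r--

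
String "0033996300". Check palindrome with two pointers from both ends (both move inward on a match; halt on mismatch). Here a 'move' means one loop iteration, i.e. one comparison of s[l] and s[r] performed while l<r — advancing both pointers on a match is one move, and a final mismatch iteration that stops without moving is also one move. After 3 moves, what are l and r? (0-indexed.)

l=3, r=6

[0,9] '0'=='0' → l++,r--
[1,8] '0'=='0' → l++,r--
[2,7] '3'=='3' → l++,r--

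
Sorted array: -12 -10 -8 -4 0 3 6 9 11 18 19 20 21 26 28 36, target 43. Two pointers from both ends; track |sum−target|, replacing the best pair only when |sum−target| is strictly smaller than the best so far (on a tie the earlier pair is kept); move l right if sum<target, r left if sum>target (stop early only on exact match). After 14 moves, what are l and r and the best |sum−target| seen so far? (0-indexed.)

[0,15] -12+36=24 d=19 * → l++
[1,15] -10+36=26 d=17 * → l++
[2,15] -8+36=28 d=15 * → l++
[3,15] -4+36=32 d=11 * → l++
[4,15] 0+36=36 d=7 * → l++
[5,15] 3+36=39 d=4 * → l++
[6,15] 6+36=42 d=1 * → l++
[7,15] 9+36=45 d=2 → r--
[7,14] 9+28=37 d=6 → l++
[8,14] 11+28=39 d=4 → l++
[9,14] 18+28=46 d=3 → r--
[9,13] 18+26=44 d=1 → r--
[9,12] 18+21=39 d=4 → l++
[10,12] 19+21=40 d=3 → l++

l=11, r=12, best |Δ|=1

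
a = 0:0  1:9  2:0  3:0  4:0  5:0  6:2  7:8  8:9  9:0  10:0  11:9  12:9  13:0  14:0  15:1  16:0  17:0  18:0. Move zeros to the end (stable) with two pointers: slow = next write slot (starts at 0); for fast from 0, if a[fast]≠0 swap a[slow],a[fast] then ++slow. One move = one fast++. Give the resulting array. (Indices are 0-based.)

[9, 2, 8, 9, 9, 9, 1, 0, 0, 0, 0, 0, 0, 0, 0, 0, 0, 0, 0]

slow=0 fast=0: a[fast]=0, fast++
slow=0 fast=1: a[fast]=9≠0 swap→a[0]=9, slow++,fast++
slow=1 fast=2: a[fast]=0, fast++
slow=1 fast=3: a[fast]=0, fast++
slow=1 fast=4: a[fast]=0, fast++
slow=1 fast=5: a[fast]=0, fast++
slow=1 fast=6: a[fast]=2≠0 swap→a[1]=2, slow++,fast++
slow=2 fast=7: a[fast]=8≠0 swap→a[2]=8, slow++,fast++
slow=3 fast=8: a[fast]=9≠0 swap→a[3]=9, slow++,fast++
slow=4 fast=9: a[fast]=0, fast++
slow=4 fast=10: a[fast]=0, fast++
slow=4 fast=11: a[fast]=9≠0 swap→a[4]=9, slow++,fast++
slow=5 fast=12: a[fast]=9≠0 swap→a[5]=9, slow++,fast++
slow=6 fast=13: a[fast]=0, fast++
slow=6 fast=14: a[fast]=0, fast++
slow=6 fast=15: a[fast]=1≠0 swap→a[6]=1, slow++,fast++
slow=7 fast=16: a[fast]=0, fast++
slow=7 fast=17: a[fast]=0, fast++
slow=7 fast=18: a[fast]=0, fast++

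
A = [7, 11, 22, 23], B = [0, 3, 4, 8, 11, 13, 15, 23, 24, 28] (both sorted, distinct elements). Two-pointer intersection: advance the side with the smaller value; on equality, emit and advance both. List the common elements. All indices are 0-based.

intersection = [11, 23]

i=0 j=0: 7>0, j++
i=0 j=1: 7>3, j++
i=0 j=2: 7>4, j++
i=0 j=3: 7<8, i++
i=1 j=3: 11>8, j++
i=1 j=4: 11==11 emit, i++,j++
i=2 j=5: 22>13, j++
i=2 j=6: 22>15, j++
i=2 j=7: 22<23, i++
i=3 j=7: 23==23 emit, i++,j++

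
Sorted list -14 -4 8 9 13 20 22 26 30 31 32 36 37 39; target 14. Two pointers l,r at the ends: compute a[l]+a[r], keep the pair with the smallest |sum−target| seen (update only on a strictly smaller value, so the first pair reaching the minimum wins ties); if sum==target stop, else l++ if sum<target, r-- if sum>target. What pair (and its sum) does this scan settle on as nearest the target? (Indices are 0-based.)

l=0 r=13: -14+39=25 d=11 *, r--
l=0 r=12: -14+37=23 d=9 *, r--
l=0 r=11: -14+36=22 d=8 *, r--
l=0 r=10: -14+32=18 d=4 *, r--
l=0 r=9: -14+31=17 d=3 *, r--
l=0 r=8: -14+30=16 d=2 *, r--
l=0 r=7: -14+26=12 d=2, l++
l=1 r=7: -4+26=22 d=8, r--
l=1 r=6: -4+22=18 d=4, r--
l=1 r=5: -4+20=16 d=2, r--
l=1 r=4: -4+13=9 d=5, l++
l=2 r=4: 8+13=21 d=7, r--
l=2 r=3: 8+9=17 d=3, r--

pair (-14, 30) with sum 16 (|Δ|=2)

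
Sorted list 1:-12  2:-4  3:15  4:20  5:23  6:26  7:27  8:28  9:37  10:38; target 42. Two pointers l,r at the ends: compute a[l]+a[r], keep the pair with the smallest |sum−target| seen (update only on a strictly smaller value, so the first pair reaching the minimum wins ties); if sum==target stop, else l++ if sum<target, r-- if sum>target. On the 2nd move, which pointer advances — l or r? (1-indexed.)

[1,10] -12+38=26 d=16 * → l++
[2,10] -4+38=34 d=8 * → l++

l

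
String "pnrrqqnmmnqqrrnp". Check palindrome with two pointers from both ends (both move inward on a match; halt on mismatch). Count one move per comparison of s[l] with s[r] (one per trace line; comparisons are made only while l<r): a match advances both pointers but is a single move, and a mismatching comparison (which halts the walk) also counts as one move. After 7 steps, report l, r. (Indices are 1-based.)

l=1 r=16: 'p'=='p', l++,r--
l=2 r=15: 'n'=='n', l++,r--
l=3 r=14: 'r'=='r', l++,r--
l=4 r=13: 'r'=='r', l++,r--
l=5 r=12: 'q'=='q', l++,r--
l=6 r=11: 'q'=='q', l++,r--
l=7 r=10: 'n'=='n', l++,r--

l=8, r=9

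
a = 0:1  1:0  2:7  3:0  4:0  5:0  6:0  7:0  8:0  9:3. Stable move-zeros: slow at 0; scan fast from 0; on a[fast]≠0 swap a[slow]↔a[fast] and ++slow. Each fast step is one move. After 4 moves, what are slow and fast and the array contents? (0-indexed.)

slow=2, fast=4, a=[1, 7, 0, 0, 0, 0, 0, 0, 0, 3]

(s=0,f=0) a[fast]=1≠0 swap→a[0]=1 → slow++,fast++
(s=1,f=1) a[fast]=0 → fast++
(s=1,f=2) a[fast]=7≠0 swap→a[1]=7 → slow++,fast++
(s=2,f=3) a[fast]=0 → fast++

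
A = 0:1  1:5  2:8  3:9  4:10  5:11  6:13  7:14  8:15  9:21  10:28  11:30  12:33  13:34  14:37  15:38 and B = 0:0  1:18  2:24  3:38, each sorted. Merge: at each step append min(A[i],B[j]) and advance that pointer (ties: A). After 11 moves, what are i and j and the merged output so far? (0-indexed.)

i=9, j=2, merged so far=[0, 1, 5, 8, 9, 10, 11, 13, 14, 15, 18]

i=0 j=0: A[i]=1>B[j]=0 take 0, j++
i=0 j=1: A[i]=1<=B[j]=18 take 1, i++
i=1 j=1: A[i]=5<=B[j]=18 take 5, i++
i=2 j=1: A[i]=8<=B[j]=18 take 8, i++
i=3 j=1: A[i]=9<=B[j]=18 take 9, i++
i=4 j=1: A[i]=10<=B[j]=18 take 10, i++
i=5 j=1: A[i]=11<=B[j]=18 take 11, i++
i=6 j=1: A[i]=13<=B[j]=18 take 13, i++
i=7 j=1: A[i]=14<=B[j]=18 take 14, i++
i=8 j=1: A[i]=15<=B[j]=18 take 15, i++
i=9 j=1: A[i]=21>B[j]=18 take 18, j++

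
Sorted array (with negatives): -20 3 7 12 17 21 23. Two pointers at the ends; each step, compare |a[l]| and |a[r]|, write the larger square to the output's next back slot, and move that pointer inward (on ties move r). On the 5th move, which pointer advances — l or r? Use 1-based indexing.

[1,7] |-20|<=|23| out[7]=529 → r--
[1,6] |-20|<=|21| out[6]=441 → r--
[1,5] |-20|>|17| out[5]=400 → l++
[2,5] |3|<=|17| out[4]=289 → r--
[2,4] |3|<=|12| out[3]=144 → r--

r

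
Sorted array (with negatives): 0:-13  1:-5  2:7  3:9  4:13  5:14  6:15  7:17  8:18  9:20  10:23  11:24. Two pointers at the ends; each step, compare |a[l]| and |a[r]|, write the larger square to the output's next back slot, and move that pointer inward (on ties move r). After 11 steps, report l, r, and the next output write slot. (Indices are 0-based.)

l=1, r=1, next write slot=0

l=0 r=11: |-13|<=|24| out[11]=576, r--
l=0 r=10: |-13|<=|23| out[10]=529, r--
l=0 r=9: |-13|<=|20| out[9]=400, r--
l=0 r=8: |-13|<=|18| out[8]=324, r--
l=0 r=7: |-13|<=|17| out[7]=289, r--
l=0 r=6: |-13|<=|15| out[6]=225, r--
l=0 r=5: |-13|<=|14| out[5]=196, r--
l=0 r=4: |-13|<=|13| out[4]=169, r--
l=0 r=3: |-13|>|9| out[3]=169, l++
l=1 r=3: |-5|<=|9| out[2]=81, r--
l=1 r=2: |-5|<=|7| out[1]=49, r--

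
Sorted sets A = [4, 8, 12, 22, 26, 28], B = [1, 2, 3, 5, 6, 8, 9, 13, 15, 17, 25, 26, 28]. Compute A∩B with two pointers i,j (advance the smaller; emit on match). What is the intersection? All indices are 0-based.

intersection = [8, 26, 28]

i=0 j=0: 4>1, j++
i=0 j=1: 4>2, j++
i=0 j=2: 4>3, j++
i=0 j=3: 4<5, i++
i=1 j=3: 8>5, j++
i=1 j=4: 8>6, j++
i=1 j=5: 8==8 emit, i++,j++
i=2 j=6: 12>9, j++
i=2 j=7: 12<13, i++
i=3 j=7: 22>13, j++
i=3 j=8: 22>15, j++
i=3 j=9: 22>17, j++
i=3 j=10: 22<25, i++
i=4 j=10: 26>25, j++
i=4 j=11: 26==26 emit, i++,j++
i=5 j=12: 28==28 emit, i++,j++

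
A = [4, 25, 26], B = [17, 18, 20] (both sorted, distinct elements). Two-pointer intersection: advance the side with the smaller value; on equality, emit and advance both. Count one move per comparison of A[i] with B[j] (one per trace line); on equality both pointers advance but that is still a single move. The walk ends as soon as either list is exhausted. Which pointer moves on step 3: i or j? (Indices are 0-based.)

[i=0,j=0] 4<17 → i++
[i=1,j=0] 25>17 → j++
[i=1,j=1] 25>18 → j++

j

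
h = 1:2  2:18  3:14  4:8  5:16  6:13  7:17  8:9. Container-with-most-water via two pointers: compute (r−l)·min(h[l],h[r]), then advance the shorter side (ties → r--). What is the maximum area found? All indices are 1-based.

max area = 85

l=1 r=8: min(2,9)*7=14 best=14 *, l++
l=2 r=8: min(18,9)*6=54 best=54 *, r--
l=2 r=7: min(18,17)*5=85 best=85 *, r--
l=2 r=6: min(18,13)*4=52 best=85, r--
l=2 r=5: min(18,16)*3=48 best=85, r--
l=2 r=4: min(18,8)*2=16 best=85, r--
l=2 r=3: min(18,14)*1=14 best=85, r--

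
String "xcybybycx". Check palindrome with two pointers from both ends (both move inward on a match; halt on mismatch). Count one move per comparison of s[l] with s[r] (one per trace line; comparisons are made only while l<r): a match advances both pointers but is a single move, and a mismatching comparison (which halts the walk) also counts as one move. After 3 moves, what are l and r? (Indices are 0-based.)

[0,8] 'x'=='x' → l++,r--
[1,7] 'c'=='c' → l++,r--
[2,6] 'y'=='y' → l++,r--

l=3, r=5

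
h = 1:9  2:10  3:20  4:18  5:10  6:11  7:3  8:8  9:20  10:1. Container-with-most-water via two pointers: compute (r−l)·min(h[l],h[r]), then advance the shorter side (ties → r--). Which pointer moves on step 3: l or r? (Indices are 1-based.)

[1,10] min(9,1)*9=9 best=9 * → r--
[1,9] min(9,20)*8=72 best=72 * → l++
[2,9] min(10,20)*7=70 best=72 → l++

l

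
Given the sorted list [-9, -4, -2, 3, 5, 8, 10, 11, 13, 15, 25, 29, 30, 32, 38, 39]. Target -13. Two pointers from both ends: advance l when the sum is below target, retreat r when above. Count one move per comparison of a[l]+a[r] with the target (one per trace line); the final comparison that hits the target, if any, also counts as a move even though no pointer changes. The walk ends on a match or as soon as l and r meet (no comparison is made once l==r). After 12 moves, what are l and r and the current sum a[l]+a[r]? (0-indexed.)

[0,15] -9+39=30 >-13 → r--
[0,14] -9+38=29 >-13 → r--
[0,13] -9+32=23 >-13 → r--
[0,12] -9+30=21 >-13 → r--
[0,11] -9+29=20 >-13 → r--
[0,10] -9+25=16 >-13 → r--
[0,9] -9+15=6 >-13 → r--
[0,8] -9+13=4 >-13 → r--
[0,7] -9+11=2 >-13 → r--
[0,6] -9+10=1 >-13 → r--
[0,5] -9+8=-1 >-13 → r--
[0,4] -9+5=-4 >-13 → r--

l=0, r=3, sum=-6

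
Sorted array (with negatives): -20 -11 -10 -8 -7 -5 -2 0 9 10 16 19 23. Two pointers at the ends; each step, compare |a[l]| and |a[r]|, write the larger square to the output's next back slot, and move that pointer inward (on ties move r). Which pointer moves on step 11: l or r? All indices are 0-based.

l

[0,12] |-20|<=|23| out[12]=529 → r--
[0,11] |-20|>|19| out[11]=400 → l++
[1,11] |-11|<=|19| out[10]=361 → r--
[1,10] |-11|<=|16| out[9]=256 → r--
[1,9] |-11|>|10| out[8]=121 → l++
[2,9] |-10|<=|10| out[7]=100 → r--
[2,8] |-10|>|9| out[6]=100 → l++
[3,8] |-8|<=|9| out[5]=81 → r--
[3,7] |-8|>|0| out[4]=64 → l++
[4,7] |-7|>|0| out[3]=49 → l++
[5,7] |-5|>|0| out[2]=25 → l++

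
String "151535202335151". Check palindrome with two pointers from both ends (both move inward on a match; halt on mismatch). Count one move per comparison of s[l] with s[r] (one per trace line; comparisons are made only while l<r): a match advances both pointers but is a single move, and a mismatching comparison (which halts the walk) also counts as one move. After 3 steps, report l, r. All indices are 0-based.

[0,14] '1'=='1' → l++,r--
[1,13] '5'=='5' → l++,r--
[2,12] '1'=='1' → l++,r--

l=3, r=11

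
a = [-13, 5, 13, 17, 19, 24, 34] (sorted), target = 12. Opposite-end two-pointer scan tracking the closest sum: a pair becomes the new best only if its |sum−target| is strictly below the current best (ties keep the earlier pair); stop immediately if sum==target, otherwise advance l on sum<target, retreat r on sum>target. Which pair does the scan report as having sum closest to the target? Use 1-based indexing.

[1,7] -13+34=21 d=9 * → r--
[1,6] -13+24=11 d=1 * → l++
[2,6] 5+24=29 d=17 → r--
[2,5] 5+19=24 d=12 → r--
[2,4] 5+17=22 d=10 → r--
[2,3] 5+13=18 d=6 → r--

pair (-13, 24) with sum 11 (|Δ|=1)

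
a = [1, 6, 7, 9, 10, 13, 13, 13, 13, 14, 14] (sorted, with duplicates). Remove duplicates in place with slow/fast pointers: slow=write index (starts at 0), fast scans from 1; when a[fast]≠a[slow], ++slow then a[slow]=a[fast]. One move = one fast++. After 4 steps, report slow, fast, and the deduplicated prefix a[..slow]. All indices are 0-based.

slow=4, fast=5, prefix=[1, 6, 7, 9, 10]

slow=0 fast=1: a[fast]=6≠a[slow]=1 write a[1]=6, slow++,fast++
slow=1 fast=2: a[fast]=7≠a[slow]=6 write a[2]=7, slow++,fast++
slow=2 fast=3: a[fast]=9≠a[slow]=7 write a[3]=9, slow++,fast++
slow=3 fast=4: a[fast]=10≠a[slow]=9 write a[4]=10, slow++,fast++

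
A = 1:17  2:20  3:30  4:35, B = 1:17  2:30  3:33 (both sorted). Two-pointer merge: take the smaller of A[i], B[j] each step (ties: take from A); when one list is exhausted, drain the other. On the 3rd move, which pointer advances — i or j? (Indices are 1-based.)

i=1 j=1: A[i]=17<=B[j]=17 take 17, i++
i=2 j=1: A[i]=20>B[j]=17 take 17, j++
i=2 j=2: A[i]=20<=B[j]=30 take 20, i++

i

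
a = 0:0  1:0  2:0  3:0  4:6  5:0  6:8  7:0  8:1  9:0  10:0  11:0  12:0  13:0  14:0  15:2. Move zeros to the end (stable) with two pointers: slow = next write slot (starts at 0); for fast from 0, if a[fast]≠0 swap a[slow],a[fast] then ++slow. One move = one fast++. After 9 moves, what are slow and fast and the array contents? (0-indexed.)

slow=3, fast=9, a=[6, 8, 1, 0, 0, 0, 0, 0, 0, 0, 0, 0, 0, 0, 0, 2]

slow=0 fast=0: a[fast]=0, fast++
slow=0 fast=1: a[fast]=0, fast++
slow=0 fast=2: a[fast]=0, fast++
slow=0 fast=3: a[fast]=0, fast++
slow=0 fast=4: a[fast]=6≠0 swap→a[0]=6, slow++,fast++
slow=1 fast=5: a[fast]=0, fast++
slow=1 fast=6: a[fast]=8≠0 swap→a[1]=8, slow++,fast++
slow=2 fast=7: a[fast]=0, fast++
slow=2 fast=8: a[fast]=1≠0 swap→a[2]=1, slow++,fast++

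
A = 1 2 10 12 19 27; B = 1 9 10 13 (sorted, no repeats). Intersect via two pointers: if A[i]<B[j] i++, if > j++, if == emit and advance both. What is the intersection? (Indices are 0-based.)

intersection = [1, 10]

[i=0,j=0] 1==1 emit → i++,j++
[i=1,j=1] 2<9 → i++
[i=2,j=1] 10>9 → j++
[i=2,j=2] 10==10 emit → i++,j++
[i=3,j=3] 12<13 → i++
[i=4,j=3] 19>13 → j++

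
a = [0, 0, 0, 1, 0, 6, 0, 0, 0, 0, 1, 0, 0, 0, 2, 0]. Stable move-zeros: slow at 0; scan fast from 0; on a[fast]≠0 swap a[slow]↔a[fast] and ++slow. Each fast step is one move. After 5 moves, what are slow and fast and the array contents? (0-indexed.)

slow=1, fast=5, a=[1, 0, 0, 0, 0, 6, 0, 0, 0, 0, 1, 0, 0, 0, 2, 0]

slow=0 fast=0: a[fast]=0, fast++
slow=0 fast=1: a[fast]=0, fast++
slow=0 fast=2: a[fast]=0, fast++
slow=0 fast=3: a[fast]=1≠0 swap→a[0]=1, slow++,fast++
slow=1 fast=4: a[fast]=0, fast++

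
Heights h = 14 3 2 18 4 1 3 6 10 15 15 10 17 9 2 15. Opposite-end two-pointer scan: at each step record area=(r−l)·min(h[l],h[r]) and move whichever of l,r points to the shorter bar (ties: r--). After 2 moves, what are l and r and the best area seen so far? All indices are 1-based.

l=3, r=16, best area=210

l=1 r=16: min(14,15)*15=210 best=210 *, l++
l=2 r=16: min(3,15)*14=42 best=210, l++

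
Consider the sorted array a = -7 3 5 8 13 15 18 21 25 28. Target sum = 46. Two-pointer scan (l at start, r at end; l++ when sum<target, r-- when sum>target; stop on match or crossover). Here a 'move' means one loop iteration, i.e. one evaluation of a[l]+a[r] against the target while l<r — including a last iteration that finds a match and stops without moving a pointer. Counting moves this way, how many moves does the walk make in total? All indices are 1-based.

[1,10] -7+28=21 <46 → l++
[2,10] 3+28=31 <46 → l++
[3,10] 5+28=33 <46 → l++
[4,10] 8+28=36 <46 → l++
[5,10] 13+28=41 <46 → l++
[6,10] 15+28=43 <46 → l++
[7,10] 18+28=46 → found

7 moves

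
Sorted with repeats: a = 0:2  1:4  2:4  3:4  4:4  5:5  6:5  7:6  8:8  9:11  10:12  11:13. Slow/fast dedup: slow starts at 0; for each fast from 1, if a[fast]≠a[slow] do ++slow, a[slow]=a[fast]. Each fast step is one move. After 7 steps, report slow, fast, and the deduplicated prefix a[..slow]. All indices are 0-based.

slow=3, fast=8, prefix=[2, 4, 5, 6]

(s=0,f=1) a[fast]=4≠a[slow]=2 write a[1]=4 → slow++,fast++
(s=1,f=2) a[fast]=4=a[slow] dup → fast++
(s=1,f=3) a[fast]=4=a[slow] dup → fast++
(s=1,f=4) a[fast]=4=a[slow] dup → fast++
(s=1,f=5) a[fast]=5≠a[slow]=4 write a[2]=5 → slow++,fast++
(s=2,f=6) a[fast]=5=a[slow] dup → fast++
(s=2,f=7) a[fast]=6≠a[slow]=5 write a[3]=6 → slow++,fast++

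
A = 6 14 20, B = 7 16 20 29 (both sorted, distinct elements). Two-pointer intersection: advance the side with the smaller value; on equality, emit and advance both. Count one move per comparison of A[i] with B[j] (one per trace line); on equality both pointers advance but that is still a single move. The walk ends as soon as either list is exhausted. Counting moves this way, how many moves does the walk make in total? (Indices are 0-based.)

[i=0,j=0] 6<7 → i++
[i=1,j=0] 14>7 → j++
[i=1,j=1] 14<16 → i++
[i=2,j=1] 20>16 → j++
[i=2,j=2] 20==20 emit → i++,j++

5 moves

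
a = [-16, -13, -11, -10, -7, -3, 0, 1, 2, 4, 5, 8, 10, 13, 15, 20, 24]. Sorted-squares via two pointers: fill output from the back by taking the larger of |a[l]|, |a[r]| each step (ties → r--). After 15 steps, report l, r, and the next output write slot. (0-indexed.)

l=6, r=7, next write slot=1

[0,16] |-16|<=|24| out[16]=576 → r--
[0,15] |-16|<=|20| out[15]=400 → r--
[0,14] |-16|>|15| out[14]=256 → l++
[1,14] |-13|<=|15| out[13]=225 → r--
[1,13] |-13|<=|13| out[12]=169 → r--
[1,12] |-13|>|10| out[11]=169 → l++
[2,12] |-11|>|10| out[10]=121 → l++
[3,12] |-10|<=|10| out[9]=100 → r--
[3,11] |-10|>|8| out[8]=100 → l++
[4,11] |-7|<=|8| out[7]=64 → r--
[4,10] |-7|>|5| out[6]=49 → l++
[5,10] |-3|<=|5| out[5]=25 → r--
[5,9] |-3|<=|4| out[4]=16 → r--
[5,8] |-3|>|2| out[3]=9 → l++
[6,8] |0|<=|2| out[2]=4 → r--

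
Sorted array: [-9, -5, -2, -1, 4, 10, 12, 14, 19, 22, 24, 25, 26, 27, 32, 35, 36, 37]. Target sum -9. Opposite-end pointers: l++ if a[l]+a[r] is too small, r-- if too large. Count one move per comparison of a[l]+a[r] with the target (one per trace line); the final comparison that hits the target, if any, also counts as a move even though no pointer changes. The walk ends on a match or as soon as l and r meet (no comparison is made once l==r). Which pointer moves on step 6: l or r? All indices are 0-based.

r

[0,17] -9+37=28 >-9 → r--
[0,16] -9+36=27 >-9 → r--
[0,15] -9+35=26 >-9 → r--
[0,14] -9+32=23 >-9 → r--
[0,13] -9+27=18 >-9 → r--
[0,12] -9+26=17 >-9 → r--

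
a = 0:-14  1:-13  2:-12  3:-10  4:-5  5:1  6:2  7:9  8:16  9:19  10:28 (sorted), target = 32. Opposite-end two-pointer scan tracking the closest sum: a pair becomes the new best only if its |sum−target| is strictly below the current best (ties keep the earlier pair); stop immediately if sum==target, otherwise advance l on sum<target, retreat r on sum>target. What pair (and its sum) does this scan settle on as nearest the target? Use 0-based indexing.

pair (2, 28) with sum 30 (|Δ|=2)

[0,10] -14+28=14 d=18 * → l++
[1,10] -13+28=15 d=17 * → l++
[2,10] -12+28=16 d=16 * → l++
[3,10] -10+28=18 d=14 * → l++
[4,10] -5+28=23 d=9 * → l++
[5,10] 1+28=29 d=3 * → l++
[6,10] 2+28=30 d=2 * → l++
[7,10] 9+28=37 d=5 → r--
[7,9] 9+19=28 d=4 → l++
[8,9] 16+19=35 d=3 → r--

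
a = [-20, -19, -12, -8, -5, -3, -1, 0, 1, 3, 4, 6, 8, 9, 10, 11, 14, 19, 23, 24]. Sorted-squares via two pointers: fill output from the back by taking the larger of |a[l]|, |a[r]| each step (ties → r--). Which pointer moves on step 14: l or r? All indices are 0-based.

l=0 r=19: |-20|<=|24| out[19]=576, r--
l=0 r=18: |-20|<=|23| out[18]=529, r--
l=0 r=17: |-20|>|19| out[17]=400, l++
l=1 r=17: |-19|<=|19| out[16]=361, r--
l=1 r=16: |-19|>|14| out[15]=361, l++
l=2 r=16: |-12|<=|14| out[14]=196, r--
l=2 r=15: |-12|>|11| out[13]=144, l++
l=3 r=15: |-8|<=|11| out[12]=121, r--
l=3 r=14: |-8|<=|10| out[11]=100, r--
l=3 r=13: |-8|<=|9| out[10]=81, r--
l=3 r=12: |-8|<=|8| out[9]=64, r--
l=3 r=11: |-8|>|6| out[8]=64, l++
l=4 r=11: |-5|<=|6| out[7]=36, r--
l=4 r=10: |-5|>|4| out[6]=25, l++

l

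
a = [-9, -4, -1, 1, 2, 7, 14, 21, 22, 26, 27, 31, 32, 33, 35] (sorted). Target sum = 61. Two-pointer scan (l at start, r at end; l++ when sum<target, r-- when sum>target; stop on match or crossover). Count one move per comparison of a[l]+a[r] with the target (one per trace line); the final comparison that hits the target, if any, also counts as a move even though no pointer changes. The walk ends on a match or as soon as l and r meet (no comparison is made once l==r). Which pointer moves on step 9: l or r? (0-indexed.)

[0,14] -9+35=26 <61 → l++
[1,14] -4+35=31 <61 → l++
[2,14] -1+35=34 <61 → l++
[3,14] 1+35=36 <61 → l++
[4,14] 2+35=37 <61 → l++
[5,14] 7+35=42 <61 → l++
[6,14] 14+35=49 <61 → l++
[7,14] 21+35=56 <61 → l++
[8,14] 22+35=57 <61 → l++

l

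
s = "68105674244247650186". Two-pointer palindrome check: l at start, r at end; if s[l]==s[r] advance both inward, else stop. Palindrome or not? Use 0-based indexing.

[0,19] '6'=='6' → l++,r--
[1,18] '8'=='8' → l++,r--
[2,17] '1'=='1' → l++,r--
[3,16] '0'=='0' → l++,r--
[4,15] '5'=='5' → l++,r--
[5,14] '6'=='6' → l++,r--
[6,13] '7'=='7' → l++,r--
[7,12] '4'=='4' → l++,r--
[8,11] '2'=='2' → l++,r--
[9,10] '4'=='4' → l++,r--

palindrome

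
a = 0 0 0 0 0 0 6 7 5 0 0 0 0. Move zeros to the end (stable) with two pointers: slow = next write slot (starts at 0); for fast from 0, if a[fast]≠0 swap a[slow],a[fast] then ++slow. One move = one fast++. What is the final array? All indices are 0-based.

(s=0,f=0) a[fast]=0 → fast++
(s=0,f=1) a[fast]=0 → fast++
(s=0,f=2) a[fast]=0 → fast++
(s=0,f=3) a[fast]=0 → fast++
(s=0,f=4) a[fast]=0 → fast++
(s=0,f=5) a[fast]=0 → fast++
(s=0,f=6) a[fast]=6≠0 swap→a[0]=6 → slow++,fast++
(s=1,f=7) a[fast]=7≠0 swap→a[1]=7 → slow++,fast++
(s=2,f=8) a[fast]=5≠0 swap→a[2]=5 → slow++,fast++
(s=3,f=9) a[fast]=0 → fast++
(s=3,f=10) a[fast]=0 → fast++
(s=3,f=11) a[fast]=0 → fast++
(s=3,f=12) a[fast]=0 → fast++

[6, 7, 5, 0, 0, 0, 0, 0, 0, 0, 0, 0, 0]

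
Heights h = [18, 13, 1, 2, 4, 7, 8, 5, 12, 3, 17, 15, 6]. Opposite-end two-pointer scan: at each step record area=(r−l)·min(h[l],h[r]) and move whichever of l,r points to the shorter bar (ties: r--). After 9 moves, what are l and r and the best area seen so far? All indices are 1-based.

l=1, r=4, best area=170

l=1 r=13: min(18,6)*12=72 best=72 *, r--
l=1 r=12: min(18,15)*11=165 best=165 *, r--
l=1 r=11: min(18,17)*10=170 best=170 *, r--
l=1 r=10: min(18,3)*9=27 best=170, r--
l=1 r=9: min(18,12)*8=96 best=170, r--
l=1 r=8: min(18,5)*7=35 best=170, r--
l=1 r=7: min(18,8)*6=48 best=170, r--
l=1 r=6: min(18,7)*5=35 best=170, r--
l=1 r=5: min(18,4)*4=16 best=170, r--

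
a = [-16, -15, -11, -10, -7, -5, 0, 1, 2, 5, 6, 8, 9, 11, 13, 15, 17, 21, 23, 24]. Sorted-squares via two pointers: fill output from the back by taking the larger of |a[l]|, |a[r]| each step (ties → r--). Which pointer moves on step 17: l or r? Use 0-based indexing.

l

l=0 r=19: |-16|<=|24| out[19]=576, r--
l=0 r=18: |-16|<=|23| out[18]=529, r--
l=0 r=17: |-16|<=|21| out[17]=441, r--
l=0 r=16: |-16|<=|17| out[16]=289, r--
l=0 r=15: |-16|>|15| out[15]=256, l++
l=1 r=15: |-15|<=|15| out[14]=225, r--
l=1 r=14: |-15|>|13| out[13]=225, l++
l=2 r=14: |-11|<=|13| out[12]=169, r--
l=2 r=13: |-11|<=|11| out[11]=121, r--
l=2 r=12: |-11|>|9| out[10]=121, l++
l=3 r=12: |-10|>|9| out[9]=100, l++
l=4 r=12: |-7|<=|9| out[8]=81, r--
l=4 r=11: |-7|<=|8| out[7]=64, r--
l=4 r=10: |-7|>|6| out[6]=49, l++
l=5 r=10: |-5|<=|6| out[5]=36, r--
l=5 r=9: |-5|<=|5| out[4]=25, r--
l=5 r=8: |-5|>|2| out[3]=25, l++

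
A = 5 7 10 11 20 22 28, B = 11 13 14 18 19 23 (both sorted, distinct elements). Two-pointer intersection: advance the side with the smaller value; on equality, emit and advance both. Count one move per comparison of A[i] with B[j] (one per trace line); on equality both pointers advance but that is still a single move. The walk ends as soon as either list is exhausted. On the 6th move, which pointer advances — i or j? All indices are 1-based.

j

i=1 j=1: 5<11, i++
i=2 j=1: 7<11, i++
i=3 j=1: 10<11, i++
i=4 j=1: 11==11 emit, i++,j++
i=5 j=2: 20>13, j++
i=5 j=3: 20>14, j++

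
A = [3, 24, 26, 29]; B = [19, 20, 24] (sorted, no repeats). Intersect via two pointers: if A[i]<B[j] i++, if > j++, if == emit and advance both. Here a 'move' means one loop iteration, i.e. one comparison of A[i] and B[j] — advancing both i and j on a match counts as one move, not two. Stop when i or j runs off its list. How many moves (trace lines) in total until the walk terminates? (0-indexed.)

i=0 j=0: 3<19, i++
i=1 j=0: 24>19, j++
i=1 j=1: 24>20, j++
i=1 j=2: 24==24 emit, i++,j++

4 moves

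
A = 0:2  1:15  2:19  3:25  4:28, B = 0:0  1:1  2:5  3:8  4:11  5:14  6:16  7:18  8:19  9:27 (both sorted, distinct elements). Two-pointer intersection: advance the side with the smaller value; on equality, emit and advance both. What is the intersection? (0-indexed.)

intersection = [19]

[i=0,j=0] 2>0 → j++
[i=0,j=1] 2>1 → j++
[i=0,j=2] 2<5 → i++
[i=1,j=2] 15>5 → j++
[i=1,j=3] 15>8 → j++
[i=1,j=4] 15>11 → j++
[i=1,j=5] 15>14 → j++
[i=1,j=6] 15<16 → i++
[i=2,j=6] 19>16 → j++
[i=2,j=7] 19>18 → j++
[i=2,j=8] 19==19 emit → i++,j++
[i=3,j=9] 25<27 → i++
[i=4,j=9] 28>27 → j++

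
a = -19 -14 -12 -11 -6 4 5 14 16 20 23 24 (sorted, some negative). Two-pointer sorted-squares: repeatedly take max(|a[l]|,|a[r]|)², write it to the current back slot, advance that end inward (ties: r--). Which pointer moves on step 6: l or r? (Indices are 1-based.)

r

l=1 r=12: |-19|<=|24| out[12]=576, r--
l=1 r=11: |-19|<=|23| out[11]=529, r--
l=1 r=10: |-19|<=|20| out[10]=400, r--
l=1 r=9: |-19|>|16| out[9]=361, l++
l=2 r=9: |-14|<=|16| out[8]=256, r--
l=2 r=8: |-14|<=|14| out[7]=196, r--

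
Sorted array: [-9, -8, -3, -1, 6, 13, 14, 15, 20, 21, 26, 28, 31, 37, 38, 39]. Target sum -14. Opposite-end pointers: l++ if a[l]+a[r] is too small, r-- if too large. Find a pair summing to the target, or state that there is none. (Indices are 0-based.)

l=0 r=15: -9+39=30 >-14, r--
l=0 r=14: -9+38=29 >-14, r--
l=0 r=13: -9+37=28 >-14, r--
l=0 r=12: -9+31=22 >-14, r--
l=0 r=11: -9+28=19 >-14, r--
l=0 r=10: -9+26=17 >-14, r--
l=0 r=9: -9+21=12 >-14, r--
l=0 r=8: -9+20=11 >-14, r--
l=0 r=7: -9+15=6 >-14, r--
l=0 r=6: -9+14=5 >-14, r--
l=0 r=5: -9+13=4 >-14, r--
l=0 r=4: -9+6=-3 >-14, r--
l=0 r=3: -9+-1=-10 >-14, r--
l=0 r=2: -9+-3=-12 >-14, r--
l=0 r=1: -9+-8=-17 <-14, l++

no pair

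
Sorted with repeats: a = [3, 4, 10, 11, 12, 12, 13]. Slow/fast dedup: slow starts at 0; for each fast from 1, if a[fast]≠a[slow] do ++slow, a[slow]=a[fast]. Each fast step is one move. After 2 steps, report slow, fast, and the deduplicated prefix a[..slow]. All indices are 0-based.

slow=2, fast=3, prefix=[3, 4, 10]

slow=0 fast=1: a[fast]=4≠a[slow]=3 write a[1]=4, slow++,fast++
slow=1 fast=2: a[fast]=10≠a[slow]=4 write a[2]=10, slow++,fast++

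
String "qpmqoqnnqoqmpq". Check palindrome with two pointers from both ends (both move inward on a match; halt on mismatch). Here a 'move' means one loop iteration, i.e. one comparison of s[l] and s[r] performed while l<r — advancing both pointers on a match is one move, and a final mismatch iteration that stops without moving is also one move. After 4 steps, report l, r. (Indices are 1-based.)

[1,14] 'q'=='q' → l++,r--
[2,13] 'p'=='p' → l++,r--
[3,12] 'm'=='m' → l++,r--
[4,11] 'q'=='q' → l++,r--

l=5, r=10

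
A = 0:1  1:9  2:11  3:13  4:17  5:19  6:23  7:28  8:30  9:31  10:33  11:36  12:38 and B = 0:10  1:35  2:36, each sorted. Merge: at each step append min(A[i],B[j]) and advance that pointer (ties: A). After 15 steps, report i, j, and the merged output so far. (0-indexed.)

[i=0,j=0] A[i]=1<=B[j]=10 take 1 → i++
[i=1,j=0] A[i]=9<=B[j]=10 take 9 → i++
[i=2,j=0] A[i]=11>B[j]=10 take 10 → j++
[i=2,j=1] A[i]=11<=B[j]=35 take 11 → i++
[i=3,j=1] A[i]=13<=B[j]=35 take 13 → i++
[i=4,j=1] A[i]=17<=B[j]=35 take 17 → i++
[i=5,j=1] A[i]=19<=B[j]=35 take 19 → i++
[i=6,j=1] A[i]=23<=B[j]=35 take 23 → i++
[i=7,j=1] A[i]=28<=B[j]=35 take 28 → i++
[i=8,j=1] A[i]=30<=B[j]=35 take 30 → i++
[i=9,j=1] A[i]=31<=B[j]=35 take 31 → i++
[i=10,j=1] A[i]=33<=B[j]=35 take 33 → i++
[i=11,j=1] A[i]=36>B[j]=35 take 35 → j++
[i=11,j=2] A[i]=36<=B[j]=36 take 36 → i++
[i=12,j=2] A[i]=38>B[j]=36 take 36 → j++

i=12, j=3, merged so far=[1, 9, 10, 11, 13, 17, 19, 23, 28, 30, 31, 33, 35, 36, 36]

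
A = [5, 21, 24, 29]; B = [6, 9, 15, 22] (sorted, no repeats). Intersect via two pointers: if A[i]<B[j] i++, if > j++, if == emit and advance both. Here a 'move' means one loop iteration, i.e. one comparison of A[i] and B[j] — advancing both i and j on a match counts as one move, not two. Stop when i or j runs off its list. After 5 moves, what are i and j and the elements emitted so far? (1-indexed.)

i=3, j=4, emitted=[]

i=1 j=1: 5<6, i++
i=2 j=1: 21>6, j++
i=2 j=2: 21>9, j++
i=2 j=3: 21>15, j++
i=2 j=4: 21<22, i++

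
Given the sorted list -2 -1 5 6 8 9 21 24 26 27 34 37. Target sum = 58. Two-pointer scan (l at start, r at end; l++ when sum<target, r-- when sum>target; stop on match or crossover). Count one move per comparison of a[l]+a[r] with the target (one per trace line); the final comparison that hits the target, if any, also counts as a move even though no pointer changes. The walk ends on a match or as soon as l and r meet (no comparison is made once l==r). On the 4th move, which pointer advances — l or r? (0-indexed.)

[0,11] -2+37=35 <58 → l++
[1,11] -1+37=36 <58 → l++
[2,11] 5+37=42 <58 → l++
[3,11] 6+37=43 <58 → l++

l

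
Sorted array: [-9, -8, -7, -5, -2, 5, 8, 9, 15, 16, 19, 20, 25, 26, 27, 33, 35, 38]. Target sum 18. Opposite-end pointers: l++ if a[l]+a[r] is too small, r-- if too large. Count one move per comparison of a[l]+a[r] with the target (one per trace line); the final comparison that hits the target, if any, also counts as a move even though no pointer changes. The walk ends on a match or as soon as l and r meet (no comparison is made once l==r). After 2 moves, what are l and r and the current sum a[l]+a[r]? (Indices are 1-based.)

l=1, r=16, sum=24

[1,18] -9+38=29 >18 → r--
[1,17] -9+35=26 >18 → r--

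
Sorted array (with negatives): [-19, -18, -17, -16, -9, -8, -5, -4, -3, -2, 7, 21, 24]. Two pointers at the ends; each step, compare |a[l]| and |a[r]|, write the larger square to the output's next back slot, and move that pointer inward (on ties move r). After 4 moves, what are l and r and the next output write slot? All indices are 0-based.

[0,12] |-19|<=|24| out[12]=576 → r--
[0,11] |-19|<=|21| out[11]=441 → r--
[0,10] |-19|>|7| out[10]=361 → l++
[1,10] |-18|>|7| out[9]=324 → l++

l=2, r=10, next write slot=8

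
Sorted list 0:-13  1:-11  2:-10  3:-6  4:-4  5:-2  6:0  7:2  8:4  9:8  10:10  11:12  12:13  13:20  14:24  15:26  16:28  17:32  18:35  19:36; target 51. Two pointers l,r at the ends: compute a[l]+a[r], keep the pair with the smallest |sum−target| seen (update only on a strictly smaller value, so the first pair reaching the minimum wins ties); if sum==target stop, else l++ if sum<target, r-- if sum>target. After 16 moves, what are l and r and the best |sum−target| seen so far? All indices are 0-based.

[0,19] -13+36=23 d=28 * → l++
[1,19] -11+36=25 d=26 * → l++
[2,19] -10+36=26 d=25 * → l++
[3,19] -6+36=30 d=21 * → l++
[4,19] -4+36=32 d=19 * → l++
[5,19] -2+36=34 d=17 * → l++
[6,19] 0+36=36 d=15 * → l++
[7,19] 2+36=38 d=13 * → l++
[8,19] 4+36=40 d=11 * → l++
[9,19] 8+36=44 d=7 * → l++
[10,19] 10+36=46 d=5 * → l++
[11,19] 12+36=48 d=3 * → l++
[12,19] 13+36=49 d=2 * → l++
[13,19] 20+36=56 d=5 → r--
[13,18] 20+35=55 d=4 → r--
[13,17] 20+32=52 d=1 * → r--

l=13, r=16, best |Δ|=1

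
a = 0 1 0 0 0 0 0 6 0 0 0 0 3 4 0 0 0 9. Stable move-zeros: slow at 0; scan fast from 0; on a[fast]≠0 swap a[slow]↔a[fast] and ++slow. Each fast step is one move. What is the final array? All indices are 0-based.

[1, 6, 3, 4, 9, 0, 0, 0, 0, 0, 0, 0, 0, 0, 0, 0, 0, 0]

slow=0 fast=0: a[fast]=0, fast++
slow=0 fast=1: a[fast]=1≠0 swap→a[0]=1, slow++,fast++
slow=1 fast=2: a[fast]=0, fast++
slow=1 fast=3: a[fast]=0, fast++
slow=1 fast=4: a[fast]=0, fast++
slow=1 fast=5: a[fast]=0, fast++
slow=1 fast=6: a[fast]=0, fast++
slow=1 fast=7: a[fast]=6≠0 swap→a[1]=6, slow++,fast++
slow=2 fast=8: a[fast]=0, fast++
slow=2 fast=9: a[fast]=0, fast++
slow=2 fast=10: a[fast]=0, fast++
slow=2 fast=11: a[fast]=0, fast++
slow=2 fast=12: a[fast]=3≠0 swap→a[2]=3, slow++,fast++
slow=3 fast=13: a[fast]=4≠0 swap→a[3]=4, slow++,fast++
slow=4 fast=14: a[fast]=0, fast++
slow=4 fast=15: a[fast]=0, fast++
slow=4 fast=16: a[fast]=0, fast++
slow=4 fast=17: a[fast]=9≠0 swap→a[4]=9, slow++,fast++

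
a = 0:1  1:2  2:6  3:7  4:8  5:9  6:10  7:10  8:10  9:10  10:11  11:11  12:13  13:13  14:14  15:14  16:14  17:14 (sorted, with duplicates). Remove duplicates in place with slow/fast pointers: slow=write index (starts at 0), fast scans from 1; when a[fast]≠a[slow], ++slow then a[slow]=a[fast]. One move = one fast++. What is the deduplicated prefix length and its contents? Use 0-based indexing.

length 10; prefix = [1, 2, 6, 7, 8, 9, 10, 11, 13, 14]

(s=0,f=1) a[fast]=2≠a[slow]=1 write a[1]=2 → slow++,fast++
(s=1,f=2) a[fast]=6≠a[slow]=2 write a[2]=6 → slow++,fast++
(s=2,f=3) a[fast]=7≠a[slow]=6 write a[3]=7 → slow++,fast++
(s=3,f=4) a[fast]=8≠a[slow]=7 write a[4]=8 → slow++,fast++
(s=4,f=5) a[fast]=9≠a[slow]=8 write a[5]=9 → slow++,fast++
(s=5,f=6) a[fast]=10≠a[slow]=9 write a[6]=10 → slow++,fast++
(s=6,f=7) a[fast]=10=a[slow] dup → fast++
(s=6,f=8) a[fast]=10=a[slow] dup → fast++
(s=6,f=9) a[fast]=10=a[slow] dup → fast++
(s=6,f=10) a[fast]=11≠a[slow]=10 write a[7]=11 → slow++,fast++
(s=7,f=11) a[fast]=11=a[slow] dup → fast++
(s=7,f=12) a[fast]=13≠a[slow]=11 write a[8]=13 → slow++,fast++
(s=8,f=13) a[fast]=13=a[slow] dup → fast++
(s=8,f=14) a[fast]=14≠a[slow]=13 write a[9]=14 → slow++,fast++
(s=9,f=15) a[fast]=14=a[slow] dup → fast++
(s=9,f=16) a[fast]=14=a[slow] dup → fast++
(s=9,f=17) a[fast]=14=a[slow] dup → fast++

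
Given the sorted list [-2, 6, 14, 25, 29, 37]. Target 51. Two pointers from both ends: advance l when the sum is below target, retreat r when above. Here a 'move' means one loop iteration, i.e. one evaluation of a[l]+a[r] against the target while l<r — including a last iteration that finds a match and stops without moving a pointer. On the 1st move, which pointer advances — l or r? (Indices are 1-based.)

l=1 r=6: -2+37=35 <51, l++

l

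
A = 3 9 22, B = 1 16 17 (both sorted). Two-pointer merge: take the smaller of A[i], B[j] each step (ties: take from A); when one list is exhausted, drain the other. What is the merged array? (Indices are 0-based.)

[1, 3, 9, 16, 17, 22]

[i=0,j=0] A[i]=3>B[j]=1 take 1 → j++
[i=0,j=1] A[i]=3<=B[j]=16 take 3 → i++
[i=1,j=1] A[i]=9<=B[j]=16 take 9 → i++
[i=2,j=1] A[i]=22>B[j]=16 take 16 → j++
[i=2,j=2] A[i]=22>B[j]=17 take 17 → j++
[i=2,j=3] B done, take A[i]=22 → i++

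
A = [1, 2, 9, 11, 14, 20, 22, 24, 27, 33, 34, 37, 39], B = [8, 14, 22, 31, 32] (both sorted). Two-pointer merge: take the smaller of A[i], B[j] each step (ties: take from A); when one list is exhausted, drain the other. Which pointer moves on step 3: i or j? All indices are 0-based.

i=0 j=0: A[i]=1<=B[j]=8 take 1, i++
i=1 j=0: A[i]=2<=B[j]=8 take 2, i++
i=2 j=0: A[i]=9>B[j]=8 take 8, j++

j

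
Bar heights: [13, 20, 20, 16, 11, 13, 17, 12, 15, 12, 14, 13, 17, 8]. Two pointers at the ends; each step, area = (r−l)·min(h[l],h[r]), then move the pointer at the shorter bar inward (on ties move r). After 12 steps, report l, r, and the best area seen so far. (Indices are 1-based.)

l=2, r=3, best area=187

[1,14] min(13,8)*13=104 best=104 * → r--
[1,13] min(13,17)*12=156 best=156 * → l++
[2,13] min(20,17)*11=187 best=187 * → r--
[2,12] min(20,13)*10=130 best=187 → r--
[2,11] min(20,14)*9=126 best=187 → r--
[2,10] min(20,12)*8=96 best=187 → r--
[2,9] min(20,15)*7=105 best=187 → r--
[2,8] min(20,12)*6=72 best=187 → r--
[2,7] min(20,17)*5=85 best=187 → r--
[2,6] min(20,13)*4=52 best=187 → r--
[2,5] min(20,11)*3=33 best=187 → r--
[2,4] min(20,16)*2=32 best=187 → r--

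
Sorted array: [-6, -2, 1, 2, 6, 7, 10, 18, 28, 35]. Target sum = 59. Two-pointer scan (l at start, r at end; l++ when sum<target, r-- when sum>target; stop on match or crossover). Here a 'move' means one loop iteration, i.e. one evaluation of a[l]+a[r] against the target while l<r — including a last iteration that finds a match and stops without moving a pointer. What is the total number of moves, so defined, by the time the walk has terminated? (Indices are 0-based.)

[0,9] -6+35=29 <59 → l++
[1,9] -2+35=33 <59 → l++
[2,9] 1+35=36 <59 → l++
[3,9] 2+35=37 <59 → l++
[4,9] 6+35=41 <59 → l++
[5,9] 7+35=42 <59 → l++
[6,9] 10+35=45 <59 → l++
[7,9] 18+35=53 <59 → l++
[8,9] 28+35=63 >59 → r--

9 moves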